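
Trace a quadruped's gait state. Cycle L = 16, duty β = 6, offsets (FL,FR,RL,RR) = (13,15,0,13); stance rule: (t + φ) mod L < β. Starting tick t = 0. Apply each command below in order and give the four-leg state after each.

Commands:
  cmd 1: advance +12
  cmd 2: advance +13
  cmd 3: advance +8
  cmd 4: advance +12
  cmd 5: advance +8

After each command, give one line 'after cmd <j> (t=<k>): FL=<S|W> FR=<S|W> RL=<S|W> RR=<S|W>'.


start t=0: FL=W FR=W RL=S RR=W
cmd 1: advance +12 → t=12, phase=(9,11,12,9) → FL=W FR=W RL=W RR=W
cmd 2: advance +13 → t=25, phase=(6,8,9,6) → FL=W FR=W RL=W RR=W
cmd 3: advance +8 → t=33, phase=(14,0,1,14) → FL=W FR=S RL=S RR=W
cmd 4: advance +12 → t=45, phase=(10,12,13,10) → FL=W FR=W RL=W RR=W
cmd 5: advance +8 → t=53, phase=(2,4,5,2) → FL=S FR=S RL=S RR=S

after cmd 1 (t=12): FL=W FR=W RL=W RR=W
after cmd 2 (t=25): FL=W FR=W RL=W RR=W
after cmd 3 (t=33): FL=W FR=S RL=S RR=W
after cmd 4 (t=45): FL=W FR=W RL=W RR=W
after cmd 5 (t=53): FL=S FR=S RL=S RR=S


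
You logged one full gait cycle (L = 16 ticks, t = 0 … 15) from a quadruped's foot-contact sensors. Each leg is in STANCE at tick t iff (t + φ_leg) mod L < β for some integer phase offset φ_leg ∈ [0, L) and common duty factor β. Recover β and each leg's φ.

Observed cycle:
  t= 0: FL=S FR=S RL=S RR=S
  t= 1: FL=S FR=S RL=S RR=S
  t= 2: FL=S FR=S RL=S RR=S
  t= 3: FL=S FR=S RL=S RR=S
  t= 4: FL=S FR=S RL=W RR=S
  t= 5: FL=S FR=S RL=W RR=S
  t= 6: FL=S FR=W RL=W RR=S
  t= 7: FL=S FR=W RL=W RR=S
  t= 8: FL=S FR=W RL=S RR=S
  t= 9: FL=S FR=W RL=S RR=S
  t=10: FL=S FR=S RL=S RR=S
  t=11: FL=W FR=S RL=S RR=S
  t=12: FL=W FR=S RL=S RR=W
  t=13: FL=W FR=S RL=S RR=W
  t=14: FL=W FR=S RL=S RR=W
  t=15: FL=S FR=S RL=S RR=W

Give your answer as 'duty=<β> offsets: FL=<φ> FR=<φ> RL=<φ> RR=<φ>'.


duty=12 offsets: FL=1 FR=6 RL=8 RR=0

duty β = stance ticks per leg = 12
FL: stance ticks = 12; W→S at t=15 → φ=1
FR: stance ticks = 12; W→S at t=10 → φ=6
RL: stance ticks = 12; W→S at t=8 → φ=8
RR: stance ticks = 12; W→S at t=0 → φ=0


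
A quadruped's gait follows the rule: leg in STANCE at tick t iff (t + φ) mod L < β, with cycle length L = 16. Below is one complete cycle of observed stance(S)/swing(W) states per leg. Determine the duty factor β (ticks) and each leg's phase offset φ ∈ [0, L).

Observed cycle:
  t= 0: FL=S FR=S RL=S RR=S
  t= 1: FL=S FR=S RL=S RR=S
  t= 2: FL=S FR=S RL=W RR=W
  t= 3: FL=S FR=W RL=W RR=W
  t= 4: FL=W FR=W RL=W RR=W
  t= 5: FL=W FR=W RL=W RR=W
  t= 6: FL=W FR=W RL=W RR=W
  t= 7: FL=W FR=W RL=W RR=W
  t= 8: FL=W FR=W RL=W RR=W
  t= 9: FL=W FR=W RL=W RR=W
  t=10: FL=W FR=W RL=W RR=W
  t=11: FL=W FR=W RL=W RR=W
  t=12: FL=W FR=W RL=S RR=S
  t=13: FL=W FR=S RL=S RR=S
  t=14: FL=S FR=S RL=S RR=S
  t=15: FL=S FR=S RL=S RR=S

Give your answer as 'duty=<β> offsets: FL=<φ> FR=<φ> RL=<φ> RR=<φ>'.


duty β = stance ticks per leg = 6
FL: stance ticks = 6; W→S at t=14 → φ=2
FR: stance ticks = 6; W→S at t=13 → φ=3
RL: stance ticks = 6; W→S at t=12 → φ=4
RR: stance ticks = 6; W→S at t=12 → φ=4

duty=6 offsets: FL=2 FR=3 RL=4 RR=4


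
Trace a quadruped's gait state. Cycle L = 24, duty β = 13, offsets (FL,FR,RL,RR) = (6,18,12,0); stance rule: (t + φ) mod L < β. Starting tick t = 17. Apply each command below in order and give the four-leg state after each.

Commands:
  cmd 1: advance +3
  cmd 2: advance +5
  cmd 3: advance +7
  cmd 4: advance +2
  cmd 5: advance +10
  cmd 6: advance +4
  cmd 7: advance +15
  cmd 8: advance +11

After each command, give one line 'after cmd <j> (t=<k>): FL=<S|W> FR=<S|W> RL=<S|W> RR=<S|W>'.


after cmd 1 (t=20): FL=S FR=W RL=S RR=W
after cmd 2 (t=25): FL=S FR=W RL=W RR=S
after cmd 3 (t=32): FL=W FR=S RL=W RR=S
after cmd 4 (t=34): FL=W FR=S RL=W RR=S
after cmd 5 (t=44): FL=S FR=W RL=S RR=W
after cmd 6 (t=48): FL=S FR=W RL=S RR=S
after cmd 7 (t=63): FL=W FR=S RL=S RR=W
after cmd 8 (t=74): FL=S FR=W RL=W RR=S

start t=17: FL=W FR=S RL=S RR=W
cmd 1: advance +3 → t=20, phase=(2,14,8,20) → FL=S FR=W RL=S RR=W
cmd 2: advance +5 → t=25, phase=(7,19,13,1) → FL=S FR=W RL=W RR=S
cmd 3: advance +7 → t=32, phase=(14,2,20,8) → FL=W FR=S RL=W RR=S
cmd 4: advance +2 → t=34, phase=(16,4,22,10) → FL=W FR=S RL=W RR=S
cmd 5: advance +10 → t=44, phase=(2,14,8,20) → FL=S FR=W RL=S RR=W
cmd 6: advance +4 → t=48, phase=(6,18,12,0) → FL=S FR=W RL=S RR=S
cmd 7: advance +15 → t=63, phase=(21,9,3,15) → FL=W FR=S RL=S RR=W
cmd 8: advance +11 → t=74, phase=(8,20,14,2) → FL=S FR=W RL=W RR=S


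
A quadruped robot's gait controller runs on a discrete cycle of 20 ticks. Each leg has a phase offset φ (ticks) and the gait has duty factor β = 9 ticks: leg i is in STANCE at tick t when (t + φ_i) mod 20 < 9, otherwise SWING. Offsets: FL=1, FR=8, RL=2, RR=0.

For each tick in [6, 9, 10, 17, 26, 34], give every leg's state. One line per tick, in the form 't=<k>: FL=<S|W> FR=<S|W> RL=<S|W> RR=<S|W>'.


t=6: phase=(7,14,8,6) vs β=9 → FL=S FR=W RL=S RR=S
t=9: phase=(10,17,11,9) vs β=9 → FL=W FR=W RL=W RR=W
t=10: phase=(11,18,12,10) vs β=9 → FL=W FR=W RL=W RR=W
t=17: phase=(18,5,19,17) vs β=9 → FL=W FR=S RL=W RR=W
t=26: phase=(7,14,8,6) vs β=9 → FL=S FR=W RL=S RR=S
t=34: phase=(15,2,16,14) vs β=9 → FL=W FR=S RL=W RR=W

t=6: FL=S FR=W RL=S RR=S
t=9: FL=W FR=W RL=W RR=W
t=10: FL=W FR=W RL=W RR=W
t=17: FL=W FR=S RL=W RR=W
t=26: FL=S FR=W RL=S RR=S
t=34: FL=W FR=S RL=W RR=W


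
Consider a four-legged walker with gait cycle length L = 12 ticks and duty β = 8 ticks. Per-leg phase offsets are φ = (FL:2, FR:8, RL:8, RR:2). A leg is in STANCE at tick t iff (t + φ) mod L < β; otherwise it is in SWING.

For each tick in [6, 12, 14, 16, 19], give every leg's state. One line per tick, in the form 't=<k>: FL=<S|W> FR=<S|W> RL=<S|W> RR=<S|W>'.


t=6: FL=W FR=S RL=S RR=W
t=12: FL=S FR=W RL=W RR=S
t=14: FL=S FR=W RL=W RR=S
t=16: FL=S FR=S RL=S RR=S
t=19: FL=W FR=S RL=S RR=W

t=6: phase=(8,2,2,8) vs β=8 → FL=W FR=S RL=S RR=W
t=12: phase=(2,8,8,2) vs β=8 → FL=S FR=W RL=W RR=S
t=14: phase=(4,10,10,4) vs β=8 → FL=S FR=W RL=W RR=S
t=16: phase=(6,0,0,6) vs β=8 → FL=S FR=S RL=S RR=S
t=19: phase=(9,3,3,9) vs β=8 → FL=W FR=S RL=S RR=W


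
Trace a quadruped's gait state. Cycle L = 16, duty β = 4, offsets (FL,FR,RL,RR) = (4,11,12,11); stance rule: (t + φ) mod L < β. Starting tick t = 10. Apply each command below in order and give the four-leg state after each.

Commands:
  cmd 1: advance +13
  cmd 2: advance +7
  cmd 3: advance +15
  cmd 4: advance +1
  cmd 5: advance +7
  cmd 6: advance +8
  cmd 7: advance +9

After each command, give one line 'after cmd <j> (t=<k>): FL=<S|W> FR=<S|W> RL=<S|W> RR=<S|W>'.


start t=10: FL=W FR=W RL=W RR=W
cmd 1: advance +13 → t=23, phase=(11,2,3,2) → FL=W FR=S RL=S RR=S
cmd 2: advance +7 → t=30, phase=(2,9,10,9) → FL=S FR=W RL=W RR=W
cmd 3: advance +15 → t=45, phase=(1,8,9,8) → FL=S FR=W RL=W RR=W
cmd 4: advance +1 → t=46, phase=(2,9,10,9) → FL=S FR=W RL=W RR=W
cmd 5: advance +7 → t=53, phase=(9,0,1,0) → FL=W FR=S RL=S RR=S
cmd 6: advance +8 → t=61, phase=(1,8,9,8) → FL=S FR=W RL=W RR=W
cmd 7: advance +9 → t=70, phase=(10,1,2,1) → FL=W FR=S RL=S RR=S

after cmd 1 (t=23): FL=W FR=S RL=S RR=S
after cmd 2 (t=30): FL=S FR=W RL=W RR=W
after cmd 3 (t=45): FL=S FR=W RL=W RR=W
after cmd 4 (t=46): FL=S FR=W RL=W RR=W
after cmd 5 (t=53): FL=W FR=S RL=S RR=S
after cmd 6 (t=61): FL=S FR=W RL=W RR=W
after cmd 7 (t=70): FL=W FR=S RL=S RR=S


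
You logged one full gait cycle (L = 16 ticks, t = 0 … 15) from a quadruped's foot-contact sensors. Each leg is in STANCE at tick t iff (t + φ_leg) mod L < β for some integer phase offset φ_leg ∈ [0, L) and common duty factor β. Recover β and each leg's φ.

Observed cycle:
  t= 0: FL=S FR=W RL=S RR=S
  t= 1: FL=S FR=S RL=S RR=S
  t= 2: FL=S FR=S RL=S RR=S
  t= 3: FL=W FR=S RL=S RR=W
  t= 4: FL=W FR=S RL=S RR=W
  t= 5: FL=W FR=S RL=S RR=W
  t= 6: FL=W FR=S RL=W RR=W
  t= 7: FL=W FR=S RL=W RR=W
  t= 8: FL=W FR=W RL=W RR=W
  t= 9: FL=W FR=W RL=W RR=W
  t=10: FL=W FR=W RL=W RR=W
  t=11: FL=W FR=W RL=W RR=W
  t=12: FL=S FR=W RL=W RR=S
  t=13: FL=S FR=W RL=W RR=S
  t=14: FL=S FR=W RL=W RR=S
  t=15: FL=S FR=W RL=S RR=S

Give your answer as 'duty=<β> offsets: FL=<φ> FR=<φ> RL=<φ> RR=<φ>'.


duty=7 offsets: FL=4 FR=15 RL=1 RR=4

duty β = stance ticks per leg = 7
FL: stance ticks = 7; W→S at t=12 → φ=4
FR: stance ticks = 7; W→S at t=1 → φ=15
RL: stance ticks = 7; W→S at t=15 → φ=1
RR: stance ticks = 7; W→S at t=12 → φ=4


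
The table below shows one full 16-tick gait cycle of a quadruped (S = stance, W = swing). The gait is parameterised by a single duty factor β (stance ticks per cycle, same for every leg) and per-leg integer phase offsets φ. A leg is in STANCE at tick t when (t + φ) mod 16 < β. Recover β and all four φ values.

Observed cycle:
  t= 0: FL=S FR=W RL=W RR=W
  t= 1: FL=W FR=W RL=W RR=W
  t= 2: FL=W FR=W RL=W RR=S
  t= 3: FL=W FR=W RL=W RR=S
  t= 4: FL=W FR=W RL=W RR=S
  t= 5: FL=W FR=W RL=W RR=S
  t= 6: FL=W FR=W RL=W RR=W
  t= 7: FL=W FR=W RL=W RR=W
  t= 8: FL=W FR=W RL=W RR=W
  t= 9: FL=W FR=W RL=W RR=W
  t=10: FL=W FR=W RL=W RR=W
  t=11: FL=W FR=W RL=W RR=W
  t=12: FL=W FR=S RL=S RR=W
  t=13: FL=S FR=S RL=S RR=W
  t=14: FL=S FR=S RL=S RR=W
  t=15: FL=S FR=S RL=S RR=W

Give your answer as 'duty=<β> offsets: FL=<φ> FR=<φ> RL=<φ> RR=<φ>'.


duty β = stance ticks per leg = 4
FL: stance ticks = 4; W→S at t=13 → φ=3
FR: stance ticks = 4; W→S at t=12 → φ=4
RL: stance ticks = 4; W→S at t=12 → φ=4
RR: stance ticks = 4; W→S at t=2 → φ=14

duty=4 offsets: FL=3 FR=4 RL=4 RR=14


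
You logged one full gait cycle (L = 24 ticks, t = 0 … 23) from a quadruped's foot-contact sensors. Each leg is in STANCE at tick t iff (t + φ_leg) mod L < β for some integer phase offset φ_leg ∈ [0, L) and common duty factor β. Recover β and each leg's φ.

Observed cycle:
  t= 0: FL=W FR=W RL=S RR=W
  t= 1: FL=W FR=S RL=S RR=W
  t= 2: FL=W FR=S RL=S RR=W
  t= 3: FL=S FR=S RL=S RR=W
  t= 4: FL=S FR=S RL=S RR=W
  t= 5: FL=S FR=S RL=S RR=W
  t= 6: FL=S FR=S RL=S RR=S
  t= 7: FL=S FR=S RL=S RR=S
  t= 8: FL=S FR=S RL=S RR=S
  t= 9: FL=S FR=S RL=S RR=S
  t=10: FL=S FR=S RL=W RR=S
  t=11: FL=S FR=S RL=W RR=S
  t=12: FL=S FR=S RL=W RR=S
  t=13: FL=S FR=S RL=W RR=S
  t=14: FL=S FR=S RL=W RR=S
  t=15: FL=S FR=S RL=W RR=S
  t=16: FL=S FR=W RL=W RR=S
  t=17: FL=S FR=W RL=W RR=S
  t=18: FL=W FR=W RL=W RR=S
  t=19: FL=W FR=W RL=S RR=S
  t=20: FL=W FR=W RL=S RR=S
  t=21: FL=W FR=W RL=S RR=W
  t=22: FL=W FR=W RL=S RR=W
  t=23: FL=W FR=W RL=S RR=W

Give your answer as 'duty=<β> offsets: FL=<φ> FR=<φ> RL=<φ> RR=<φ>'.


duty β = stance ticks per leg = 15
FL: stance ticks = 15; W→S at t=3 → φ=21
FR: stance ticks = 15; W→S at t=1 → φ=23
RL: stance ticks = 15; W→S at t=19 → φ=5
RR: stance ticks = 15; W→S at t=6 → φ=18

duty=15 offsets: FL=21 FR=23 RL=5 RR=18


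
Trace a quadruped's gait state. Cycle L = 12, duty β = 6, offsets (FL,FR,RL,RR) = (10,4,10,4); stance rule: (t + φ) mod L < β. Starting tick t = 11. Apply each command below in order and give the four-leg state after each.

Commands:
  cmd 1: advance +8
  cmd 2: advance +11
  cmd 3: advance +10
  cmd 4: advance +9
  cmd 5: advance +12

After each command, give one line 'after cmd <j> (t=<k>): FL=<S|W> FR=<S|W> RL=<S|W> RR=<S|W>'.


after cmd 1 (t=19): FL=S FR=W RL=S RR=W
after cmd 2 (t=30): FL=S FR=W RL=S RR=W
after cmd 3 (t=40): FL=S FR=W RL=S RR=W
after cmd 4 (t=49): FL=W FR=S RL=W RR=S
after cmd 5 (t=61): FL=W FR=S RL=W RR=S

start t=11: FL=W FR=S RL=W RR=S
cmd 1: advance +8 → t=19, phase=(5,11,5,11) → FL=S FR=W RL=S RR=W
cmd 2: advance +11 → t=30, phase=(4,10,4,10) → FL=S FR=W RL=S RR=W
cmd 3: advance +10 → t=40, phase=(2,8,2,8) → FL=S FR=W RL=S RR=W
cmd 4: advance +9 → t=49, phase=(11,5,11,5) → FL=W FR=S RL=W RR=S
cmd 5: advance +12 → t=61, phase=(11,5,11,5) → FL=W FR=S RL=W RR=S


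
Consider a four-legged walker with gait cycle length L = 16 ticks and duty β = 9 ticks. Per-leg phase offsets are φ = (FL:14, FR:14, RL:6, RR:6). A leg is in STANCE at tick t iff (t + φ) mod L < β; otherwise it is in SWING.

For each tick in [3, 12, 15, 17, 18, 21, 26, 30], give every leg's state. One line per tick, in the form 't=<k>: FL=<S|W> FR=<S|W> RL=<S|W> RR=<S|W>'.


t=3: phase=(1,1,9,9) vs β=9 → FL=S FR=S RL=W RR=W
t=12: phase=(10,10,2,2) vs β=9 → FL=W FR=W RL=S RR=S
t=15: phase=(13,13,5,5) vs β=9 → FL=W FR=W RL=S RR=S
t=17: phase=(15,15,7,7) vs β=9 → FL=W FR=W RL=S RR=S
t=18: phase=(0,0,8,8) vs β=9 → FL=S FR=S RL=S RR=S
t=21: phase=(3,3,11,11) vs β=9 → FL=S FR=S RL=W RR=W
t=26: phase=(8,8,0,0) vs β=9 → FL=S FR=S RL=S RR=S
t=30: phase=(12,12,4,4) vs β=9 → FL=W FR=W RL=S RR=S

t=3: FL=S FR=S RL=W RR=W
t=12: FL=W FR=W RL=S RR=S
t=15: FL=W FR=W RL=S RR=S
t=17: FL=W FR=W RL=S RR=S
t=18: FL=S FR=S RL=S RR=S
t=21: FL=S FR=S RL=W RR=W
t=26: FL=S FR=S RL=S RR=S
t=30: FL=W FR=W RL=S RR=S


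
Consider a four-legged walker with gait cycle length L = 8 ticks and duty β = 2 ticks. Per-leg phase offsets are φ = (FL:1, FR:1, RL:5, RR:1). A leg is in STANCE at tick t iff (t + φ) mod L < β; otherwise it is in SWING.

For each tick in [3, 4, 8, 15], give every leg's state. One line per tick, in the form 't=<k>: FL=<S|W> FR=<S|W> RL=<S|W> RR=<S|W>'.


t=3: FL=W FR=W RL=S RR=W
t=4: FL=W FR=W RL=S RR=W
t=8: FL=S FR=S RL=W RR=S
t=15: FL=S FR=S RL=W RR=S

t=3: phase=(4,4,0,4) vs β=2 → FL=W FR=W RL=S RR=W
t=4: phase=(5,5,1,5) vs β=2 → FL=W FR=W RL=S RR=W
t=8: phase=(1,1,5,1) vs β=2 → FL=S FR=S RL=W RR=S
t=15: phase=(0,0,4,0) vs β=2 → FL=S FR=S RL=W RR=S


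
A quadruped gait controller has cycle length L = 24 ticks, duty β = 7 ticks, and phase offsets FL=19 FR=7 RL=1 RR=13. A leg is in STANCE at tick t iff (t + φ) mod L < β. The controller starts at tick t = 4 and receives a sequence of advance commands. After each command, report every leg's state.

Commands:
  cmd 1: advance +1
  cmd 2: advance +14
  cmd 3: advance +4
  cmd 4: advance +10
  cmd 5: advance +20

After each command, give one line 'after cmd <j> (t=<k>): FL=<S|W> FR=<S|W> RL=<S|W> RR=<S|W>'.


after cmd 1 (t=5): FL=S FR=W RL=S RR=W
after cmd 2 (t=19): FL=W FR=S RL=W RR=W
after cmd 3 (t=23): FL=W FR=S RL=S RR=W
after cmd 4 (t=33): FL=S FR=W RL=W RR=W
after cmd 5 (t=53): FL=S FR=W RL=S RR=W

start t=4: FL=W FR=W RL=S RR=W
cmd 1: advance +1 → t=5, phase=(0,12,6,18) → FL=S FR=W RL=S RR=W
cmd 2: advance +14 → t=19, phase=(14,2,20,8) → FL=W FR=S RL=W RR=W
cmd 3: advance +4 → t=23, phase=(18,6,0,12) → FL=W FR=S RL=S RR=W
cmd 4: advance +10 → t=33, phase=(4,16,10,22) → FL=S FR=W RL=W RR=W
cmd 5: advance +20 → t=53, phase=(0,12,6,18) → FL=S FR=W RL=S RR=W


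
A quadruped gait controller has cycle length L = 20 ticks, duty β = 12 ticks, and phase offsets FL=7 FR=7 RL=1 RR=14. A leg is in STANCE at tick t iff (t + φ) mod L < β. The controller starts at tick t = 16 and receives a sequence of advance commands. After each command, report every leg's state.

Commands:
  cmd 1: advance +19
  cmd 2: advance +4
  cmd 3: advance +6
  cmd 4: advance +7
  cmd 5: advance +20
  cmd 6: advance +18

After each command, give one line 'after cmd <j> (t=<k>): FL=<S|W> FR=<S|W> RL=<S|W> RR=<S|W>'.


after cmd 1 (t=35): FL=S FR=S RL=W RR=S
after cmd 2 (t=39): FL=S FR=S RL=S RR=W
after cmd 3 (t=45): FL=W FR=W RL=S RR=W
after cmd 4 (t=52): FL=W FR=W RL=W RR=S
after cmd 5 (t=72): FL=W FR=W RL=W RR=S
after cmd 6 (t=90): FL=W FR=W RL=S RR=S

start t=16: FL=S FR=S RL=W RR=S
cmd 1: advance +19 → t=35, phase=(2,2,16,9) → FL=S FR=S RL=W RR=S
cmd 2: advance +4 → t=39, phase=(6,6,0,13) → FL=S FR=S RL=S RR=W
cmd 3: advance +6 → t=45, phase=(12,12,6,19) → FL=W FR=W RL=S RR=W
cmd 4: advance +7 → t=52, phase=(19,19,13,6) → FL=W FR=W RL=W RR=S
cmd 5: advance +20 → t=72, phase=(19,19,13,6) → FL=W FR=W RL=W RR=S
cmd 6: advance +18 → t=90, phase=(17,17,11,4) → FL=W FR=W RL=S RR=S


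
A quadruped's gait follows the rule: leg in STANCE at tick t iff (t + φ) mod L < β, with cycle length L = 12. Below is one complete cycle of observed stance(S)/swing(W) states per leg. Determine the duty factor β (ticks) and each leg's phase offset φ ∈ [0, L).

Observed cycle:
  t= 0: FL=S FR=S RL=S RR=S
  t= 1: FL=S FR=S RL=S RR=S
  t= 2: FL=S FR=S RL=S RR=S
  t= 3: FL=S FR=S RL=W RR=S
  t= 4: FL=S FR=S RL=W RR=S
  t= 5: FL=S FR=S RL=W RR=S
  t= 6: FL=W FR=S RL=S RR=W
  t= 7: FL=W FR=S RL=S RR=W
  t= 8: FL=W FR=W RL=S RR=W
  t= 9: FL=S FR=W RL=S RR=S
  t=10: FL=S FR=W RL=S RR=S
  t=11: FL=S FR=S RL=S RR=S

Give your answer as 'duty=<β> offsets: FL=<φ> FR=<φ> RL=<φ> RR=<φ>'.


duty β = stance ticks per leg = 9
FL: stance ticks = 9; W→S at t=9 → φ=3
FR: stance ticks = 9; W→S at t=11 → φ=1
RL: stance ticks = 9; W→S at t=6 → φ=6
RR: stance ticks = 9; W→S at t=9 → φ=3

duty=9 offsets: FL=3 FR=1 RL=6 RR=3


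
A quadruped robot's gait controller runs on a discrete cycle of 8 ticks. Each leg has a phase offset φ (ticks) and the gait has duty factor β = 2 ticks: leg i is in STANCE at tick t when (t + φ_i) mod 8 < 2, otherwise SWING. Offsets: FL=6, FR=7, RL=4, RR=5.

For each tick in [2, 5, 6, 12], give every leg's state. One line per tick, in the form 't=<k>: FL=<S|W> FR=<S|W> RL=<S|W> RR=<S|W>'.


t=2: FL=S FR=S RL=W RR=W
t=5: FL=W FR=W RL=S RR=W
t=6: FL=W FR=W RL=W RR=W
t=12: FL=W FR=W RL=S RR=S

t=2: phase=(0,1,6,7) vs β=2 → FL=S FR=S RL=W RR=W
t=5: phase=(3,4,1,2) vs β=2 → FL=W FR=W RL=S RR=W
t=6: phase=(4,5,2,3) vs β=2 → FL=W FR=W RL=W RR=W
t=12: phase=(2,3,0,1) vs β=2 → FL=W FR=W RL=S RR=S


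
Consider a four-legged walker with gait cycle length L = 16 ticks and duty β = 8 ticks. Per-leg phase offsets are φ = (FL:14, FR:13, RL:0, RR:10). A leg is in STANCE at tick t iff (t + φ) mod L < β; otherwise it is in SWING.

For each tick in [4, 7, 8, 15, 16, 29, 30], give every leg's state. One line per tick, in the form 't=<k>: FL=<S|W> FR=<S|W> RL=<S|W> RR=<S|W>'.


t=4: phase=(2,1,4,14) vs β=8 → FL=S FR=S RL=S RR=W
t=7: phase=(5,4,7,1) vs β=8 → FL=S FR=S RL=S RR=S
t=8: phase=(6,5,8,2) vs β=8 → FL=S FR=S RL=W RR=S
t=15: phase=(13,12,15,9) vs β=8 → FL=W FR=W RL=W RR=W
t=16: phase=(14,13,0,10) vs β=8 → FL=W FR=W RL=S RR=W
t=29: phase=(11,10,13,7) vs β=8 → FL=W FR=W RL=W RR=S
t=30: phase=(12,11,14,8) vs β=8 → FL=W FR=W RL=W RR=W

t=4: FL=S FR=S RL=S RR=W
t=7: FL=S FR=S RL=S RR=S
t=8: FL=S FR=S RL=W RR=S
t=15: FL=W FR=W RL=W RR=W
t=16: FL=W FR=W RL=S RR=W
t=29: FL=W FR=W RL=W RR=S
t=30: FL=W FR=W RL=W RR=W


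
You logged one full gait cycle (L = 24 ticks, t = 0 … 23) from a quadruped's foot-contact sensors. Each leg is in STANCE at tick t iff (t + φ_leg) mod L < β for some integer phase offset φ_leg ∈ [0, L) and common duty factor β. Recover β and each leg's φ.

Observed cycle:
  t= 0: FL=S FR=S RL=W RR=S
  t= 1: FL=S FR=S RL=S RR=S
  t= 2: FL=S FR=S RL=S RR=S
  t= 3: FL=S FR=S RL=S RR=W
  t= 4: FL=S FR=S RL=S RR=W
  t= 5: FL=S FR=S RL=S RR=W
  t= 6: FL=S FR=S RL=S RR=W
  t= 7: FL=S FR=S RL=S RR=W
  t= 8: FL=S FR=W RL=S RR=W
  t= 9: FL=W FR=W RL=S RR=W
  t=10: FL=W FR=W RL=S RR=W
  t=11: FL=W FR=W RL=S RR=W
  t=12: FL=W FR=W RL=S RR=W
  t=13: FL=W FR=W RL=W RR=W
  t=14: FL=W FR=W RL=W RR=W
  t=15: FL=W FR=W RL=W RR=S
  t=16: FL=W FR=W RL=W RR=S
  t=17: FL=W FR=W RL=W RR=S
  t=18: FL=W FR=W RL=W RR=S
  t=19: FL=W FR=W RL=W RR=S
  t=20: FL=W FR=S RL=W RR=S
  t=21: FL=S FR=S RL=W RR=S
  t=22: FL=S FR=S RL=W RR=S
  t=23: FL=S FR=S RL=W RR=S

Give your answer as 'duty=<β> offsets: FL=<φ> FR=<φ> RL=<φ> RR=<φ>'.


duty β = stance ticks per leg = 12
FL: stance ticks = 12; W→S at t=21 → φ=3
FR: stance ticks = 12; W→S at t=20 → φ=4
RL: stance ticks = 12; W→S at t=1 → φ=23
RR: stance ticks = 12; W→S at t=15 → φ=9

duty=12 offsets: FL=3 FR=4 RL=23 RR=9


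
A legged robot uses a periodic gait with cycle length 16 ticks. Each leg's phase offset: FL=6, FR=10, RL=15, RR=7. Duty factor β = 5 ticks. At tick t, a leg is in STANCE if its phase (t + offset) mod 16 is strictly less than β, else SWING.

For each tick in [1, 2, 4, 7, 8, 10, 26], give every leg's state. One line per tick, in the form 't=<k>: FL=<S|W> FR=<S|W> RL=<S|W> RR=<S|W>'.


t=1: phase=(7,11,0,8) vs β=5 → FL=W FR=W RL=S RR=W
t=2: phase=(8,12,1,9) vs β=5 → FL=W FR=W RL=S RR=W
t=4: phase=(10,14,3,11) vs β=5 → FL=W FR=W RL=S RR=W
t=7: phase=(13,1,6,14) vs β=5 → FL=W FR=S RL=W RR=W
t=8: phase=(14,2,7,15) vs β=5 → FL=W FR=S RL=W RR=W
t=10: phase=(0,4,9,1) vs β=5 → FL=S FR=S RL=W RR=S
t=26: phase=(0,4,9,1) vs β=5 → FL=S FR=S RL=W RR=S

t=1: FL=W FR=W RL=S RR=W
t=2: FL=W FR=W RL=S RR=W
t=4: FL=W FR=W RL=S RR=W
t=7: FL=W FR=S RL=W RR=W
t=8: FL=W FR=S RL=W RR=W
t=10: FL=S FR=S RL=W RR=S
t=26: FL=S FR=S RL=W RR=S


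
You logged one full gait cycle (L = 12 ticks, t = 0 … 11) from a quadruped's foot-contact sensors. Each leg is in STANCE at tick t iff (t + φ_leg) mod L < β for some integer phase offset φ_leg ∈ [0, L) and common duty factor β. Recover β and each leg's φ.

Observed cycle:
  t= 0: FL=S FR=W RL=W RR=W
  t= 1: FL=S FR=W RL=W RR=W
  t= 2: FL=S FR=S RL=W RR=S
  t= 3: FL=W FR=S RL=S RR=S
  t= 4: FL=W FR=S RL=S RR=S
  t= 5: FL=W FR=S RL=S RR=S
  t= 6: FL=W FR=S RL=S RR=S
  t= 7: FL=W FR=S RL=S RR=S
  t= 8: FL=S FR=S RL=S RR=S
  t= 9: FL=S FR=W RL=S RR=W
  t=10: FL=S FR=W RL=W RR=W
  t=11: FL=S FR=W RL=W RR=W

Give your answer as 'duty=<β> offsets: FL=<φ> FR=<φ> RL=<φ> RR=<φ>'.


duty=7 offsets: FL=4 FR=10 RL=9 RR=10

duty β = stance ticks per leg = 7
FL: stance ticks = 7; W→S at t=8 → φ=4
FR: stance ticks = 7; W→S at t=2 → φ=10
RL: stance ticks = 7; W→S at t=3 → φ=9
RR: stance ticks = 7; W→S at t=2 → φ=10


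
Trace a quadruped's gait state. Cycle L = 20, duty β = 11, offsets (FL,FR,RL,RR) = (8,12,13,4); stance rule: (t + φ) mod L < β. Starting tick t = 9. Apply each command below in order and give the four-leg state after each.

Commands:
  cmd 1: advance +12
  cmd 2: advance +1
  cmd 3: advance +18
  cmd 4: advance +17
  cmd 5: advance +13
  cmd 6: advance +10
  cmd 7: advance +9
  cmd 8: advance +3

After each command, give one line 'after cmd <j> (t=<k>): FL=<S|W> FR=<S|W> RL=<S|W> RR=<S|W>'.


start t=9: FL=W FR=S RL=S RR=W
cmd 1: advance +12 → t=21, phase=(9,13,14,5) → FL=S FR=W RL=W RR=S
cmd 2: advance +1 → t=22, phase=(10,14,15,6) → FL=S FR=W RL=W RR=S
cmd 3: advance +18 → t=40, phase=(8,12,13,4) → FL=S FR=W RL=W RR=S
cmd 4: advance +17 → t=57, phase=(5,9,10,1) → FL=S FR=S RL=S RR=S
cmd 5: advance +13 → t=70, phase=(18,2,3,14) → FL=W FR=S RL=S RR=W
cmd 6: advance +10 → t=80, phase=(8,12,13,4) → FL=S FR=W RL=W RR=S
cmd 7: advance +9 → t=89, phase=(17,1,2,13) → FL=W FR=S RL=S RR=W
cmd 8: advance +3 → t=92, phase=(0,4,5,16) → FL=S FR=S RL=S RR=W

after cmd 1 (t=21): FL=S FR=W RL=W RR=S
after cmd 2 (t=22): FL=S FR=W RL=W RR=S
after cmd 3 (t=40): FL=S FR=W RL=W RR=S
after cmd 4 (t=57): FL=S FR=S RL=S RR=S
after cmd 5 (t=70): FL=W FR=S RL=S RR=W
after cmd 6 (t=80): FL=S FR=W RL=W RR=S
after cmd 7 (t=89): FL=W FR=S RL=S RR=W
after cmd 8 (t=92): FL=S FR=S RL=S RR=W


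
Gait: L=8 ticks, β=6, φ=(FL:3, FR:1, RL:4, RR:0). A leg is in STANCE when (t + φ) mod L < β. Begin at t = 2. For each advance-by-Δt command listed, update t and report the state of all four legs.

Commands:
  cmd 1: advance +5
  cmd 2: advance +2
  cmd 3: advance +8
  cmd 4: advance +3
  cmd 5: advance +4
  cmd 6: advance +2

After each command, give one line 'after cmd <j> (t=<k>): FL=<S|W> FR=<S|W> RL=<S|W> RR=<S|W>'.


start t=2: FL=S FR=S RL=W RR=S
cmd 1: advance +5 → t=7, phase=(2,0,3,7) → FL=S FR=S RL=S RR=W
cmd 2: advance +2 → t=9, phase=(4,2,5,1) → FL=S FR=S RL=S RR=S
cmd 3: advance +8 → t=17, phase=(4,2,5,1) → FL=S FR=S RL=S RR=S
cmd 4: advance +3 → t=20, phase=(7,5,0,4) → FL=W FR=S RL=S RR=S
cmd 5: advance +4 → t=24, phase=(3,1,4,0) → FL=S FR=S RL=S RR=S
cmd 6: advance +2 → t=26, phase=(5,3,6,2) → FL=S FR=S RL=W RR=S

after cmd 1 (t=7): FL=S FR=S RL=S RR=W
after cmd 2 (t=9): FL=S FR=S RL=S RR=S
after cmd 3 (t=17): FL=S FR=S RL=S RR=S
after cmd 4 (t=20): FL=W FR=S RL=S RR=S
after cmd 5 (t=24): FL=S FR=S RL=S RR=S
after cmd 6 (t=26): FL=S FR=S RL=W RR=S


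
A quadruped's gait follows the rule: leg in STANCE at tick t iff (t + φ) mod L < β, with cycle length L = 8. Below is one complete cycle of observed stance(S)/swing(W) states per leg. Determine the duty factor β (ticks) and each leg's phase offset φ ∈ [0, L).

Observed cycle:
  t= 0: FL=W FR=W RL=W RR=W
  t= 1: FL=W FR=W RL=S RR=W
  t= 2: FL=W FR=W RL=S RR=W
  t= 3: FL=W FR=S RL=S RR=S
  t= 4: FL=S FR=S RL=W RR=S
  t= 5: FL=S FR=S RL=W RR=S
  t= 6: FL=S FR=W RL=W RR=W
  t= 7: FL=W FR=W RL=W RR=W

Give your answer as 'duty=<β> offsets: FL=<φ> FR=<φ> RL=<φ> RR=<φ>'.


duty β = stance ticks per leg = 3
FL: stance ticks = 3; W→S at t=4 → φ=4
FR: stance ticks = 3; W→S at t=3 → φ=5
RL: stance ticks = 3; W→S at t=1 → φ=7
RR: stance ticks = 3; W→S at t=3 → φ=5

duty=3 offsets: FL=4 FR=5 RL=7 RR=5


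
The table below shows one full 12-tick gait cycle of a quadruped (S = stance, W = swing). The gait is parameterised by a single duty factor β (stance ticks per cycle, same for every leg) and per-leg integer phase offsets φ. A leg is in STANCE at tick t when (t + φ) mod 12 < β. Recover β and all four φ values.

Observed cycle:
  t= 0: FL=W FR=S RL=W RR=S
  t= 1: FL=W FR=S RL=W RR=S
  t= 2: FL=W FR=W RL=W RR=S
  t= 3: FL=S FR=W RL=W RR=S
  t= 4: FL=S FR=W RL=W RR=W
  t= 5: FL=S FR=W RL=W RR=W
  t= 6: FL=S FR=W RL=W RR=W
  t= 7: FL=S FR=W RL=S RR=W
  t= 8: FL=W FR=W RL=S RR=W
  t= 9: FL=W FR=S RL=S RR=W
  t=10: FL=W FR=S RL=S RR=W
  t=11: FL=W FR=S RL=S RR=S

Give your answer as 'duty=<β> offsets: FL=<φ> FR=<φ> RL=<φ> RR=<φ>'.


duty=5 offsets: FL=9 FR=3 RL=5 RR=1

duty β = stance ticks per leg = 5
FL: stance ticks = 5; W→S at t=3 → φ=9
FR: stance ticks = 5; W→S at t=9 → φ=3
RL: stance ticks = 5; W→S at t=7 → φ=5
RR: stance ticks = 5; W→S at t=11 → φ=1


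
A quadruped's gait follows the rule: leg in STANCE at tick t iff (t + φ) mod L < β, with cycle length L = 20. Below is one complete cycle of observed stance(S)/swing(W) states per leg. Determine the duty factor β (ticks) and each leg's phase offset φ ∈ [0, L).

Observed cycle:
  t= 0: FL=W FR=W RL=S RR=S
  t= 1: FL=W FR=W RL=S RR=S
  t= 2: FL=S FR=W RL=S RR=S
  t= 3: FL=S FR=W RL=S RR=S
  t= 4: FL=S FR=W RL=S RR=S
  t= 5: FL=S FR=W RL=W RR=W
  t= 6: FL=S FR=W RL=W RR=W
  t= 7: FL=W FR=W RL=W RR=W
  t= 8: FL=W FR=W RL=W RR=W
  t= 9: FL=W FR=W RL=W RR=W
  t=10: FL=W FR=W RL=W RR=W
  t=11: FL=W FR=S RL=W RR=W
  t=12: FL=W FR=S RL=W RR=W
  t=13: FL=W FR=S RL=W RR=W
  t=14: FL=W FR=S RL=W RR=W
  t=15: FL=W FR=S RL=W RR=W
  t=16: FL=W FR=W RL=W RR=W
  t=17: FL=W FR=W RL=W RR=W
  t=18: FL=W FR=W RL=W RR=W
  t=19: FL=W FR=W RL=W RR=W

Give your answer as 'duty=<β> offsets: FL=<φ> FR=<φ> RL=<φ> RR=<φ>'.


duty β = stance ticks per leg = 5
FL: stance ticks = 5; W→S at t=2 → φ=18
FR: stance ticks = 5; W→S at t=11 → φ=9
RL: stance ticks = 5; W→S at t=0 → φ=0
RR: stance ticks = 5; W→S at t=0 → φ=0

duty=5 offsets: FL=18 FR=9 RL=0 RR=0


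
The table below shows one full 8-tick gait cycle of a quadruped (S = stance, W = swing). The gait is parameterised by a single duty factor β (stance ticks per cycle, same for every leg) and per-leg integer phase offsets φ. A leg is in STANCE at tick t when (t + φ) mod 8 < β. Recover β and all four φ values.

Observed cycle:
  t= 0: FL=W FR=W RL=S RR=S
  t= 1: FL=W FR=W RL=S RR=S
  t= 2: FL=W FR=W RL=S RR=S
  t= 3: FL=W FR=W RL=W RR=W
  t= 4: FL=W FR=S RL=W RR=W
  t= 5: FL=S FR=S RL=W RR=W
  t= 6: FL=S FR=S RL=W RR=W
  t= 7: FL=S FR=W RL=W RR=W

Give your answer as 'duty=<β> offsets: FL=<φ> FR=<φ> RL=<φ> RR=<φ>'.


duty β = stance ticks per leg = 3
FL: stance ticks = 3; W→S at t=5 → φ=3
FR: stance ticks = 3; W→S at t=4 → φ=4
RL: stance ticks = 3; W→S at t=0 → φ=0
RR: stance ticks = 3; W→S at t=0 → φ=0

duty=3 offsets: FL=3 FR=4 RL=0 RR=0


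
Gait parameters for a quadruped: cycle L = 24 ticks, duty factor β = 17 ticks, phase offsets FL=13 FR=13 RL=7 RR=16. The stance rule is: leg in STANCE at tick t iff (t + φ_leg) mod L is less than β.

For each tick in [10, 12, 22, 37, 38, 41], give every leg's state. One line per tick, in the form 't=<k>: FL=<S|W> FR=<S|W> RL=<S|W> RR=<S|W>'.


t=10: phase=(23,23,17,2) vs β=17 → FL=W FR=W RL=W RR=S
t=12: phase=(1,1,19,4) vs β=17 → FL=S FR=S RL=W RR=S
t=22: phase=(11,11,5,14) vs β=17 → FL=S FR=S RL=S RR=S
t=37: phase=(2,2,20,5) vs β=17 → FL=S FR=S RL=W RR=S
t=38: phase=(3,3,21,6) vs β=17 → FL=S FR=S RL=W RR=S
t=41: phase=(6,6,0,9) vs β=17 → FL=S FR=S RL=S RR=S

t=10: FL=W FR=W RL=W RR=S
t=12: FL=S FR=S RL=W RR=S
t=22: FL=S FR=S RL=S RR=S
t=37: FL=S FR=S RL=W RR=S
t=38: FL=S FR=S RL=W RR=S
t=41: FL=S FR=S RL=S RR=S


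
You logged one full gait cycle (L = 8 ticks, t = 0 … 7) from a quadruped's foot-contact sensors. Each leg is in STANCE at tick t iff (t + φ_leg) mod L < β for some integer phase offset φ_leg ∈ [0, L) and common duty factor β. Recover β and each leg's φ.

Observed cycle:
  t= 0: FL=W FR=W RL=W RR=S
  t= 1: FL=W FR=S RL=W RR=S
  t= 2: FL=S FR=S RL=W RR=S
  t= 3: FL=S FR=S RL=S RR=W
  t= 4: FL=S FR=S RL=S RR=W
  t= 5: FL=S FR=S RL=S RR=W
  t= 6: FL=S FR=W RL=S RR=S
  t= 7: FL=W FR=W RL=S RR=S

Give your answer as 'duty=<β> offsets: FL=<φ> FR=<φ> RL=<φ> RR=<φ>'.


duty=5 offsets: FL=6 FR=7 RL=5 RR=2

duty β = stance ticks per leg = 5
FL: stance ticks = 5; W→S at t=2 → φ=6
FR: stance ticks = 5; W→S at t=1 → φ=7
RL: stance ticks = 5; W→S at t=3 → φ=5
RR: stance ticks = 5; W→S at t=6 → φ=2


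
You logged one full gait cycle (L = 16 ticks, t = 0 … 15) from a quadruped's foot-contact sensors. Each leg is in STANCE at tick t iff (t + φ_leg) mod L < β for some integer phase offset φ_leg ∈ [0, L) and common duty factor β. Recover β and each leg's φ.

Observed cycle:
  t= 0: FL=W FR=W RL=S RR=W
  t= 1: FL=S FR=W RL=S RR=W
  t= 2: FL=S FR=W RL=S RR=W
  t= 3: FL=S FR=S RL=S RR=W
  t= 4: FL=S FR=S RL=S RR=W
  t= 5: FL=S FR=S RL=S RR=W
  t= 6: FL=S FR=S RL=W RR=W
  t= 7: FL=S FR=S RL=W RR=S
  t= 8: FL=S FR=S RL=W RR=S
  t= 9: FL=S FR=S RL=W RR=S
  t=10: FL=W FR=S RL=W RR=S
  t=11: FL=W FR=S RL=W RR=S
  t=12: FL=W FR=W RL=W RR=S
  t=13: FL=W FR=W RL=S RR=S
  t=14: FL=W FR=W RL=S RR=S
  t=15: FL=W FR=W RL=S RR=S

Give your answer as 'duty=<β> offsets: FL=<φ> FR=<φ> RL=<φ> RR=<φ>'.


duty β = stance ticks per leg = 9
FL: stance ticks = 9; W→S at t=1 → φ=15
FR: stance ticks = 9; W→S at t=3 → φ=13
RL: stance ticks = 9; W→S at t=13 → φ=3
RR: stance ticks = 9; W→S at t=7 → φ=9

duty=9 offsets: FL=15 FR=13 RL=3 RR=9


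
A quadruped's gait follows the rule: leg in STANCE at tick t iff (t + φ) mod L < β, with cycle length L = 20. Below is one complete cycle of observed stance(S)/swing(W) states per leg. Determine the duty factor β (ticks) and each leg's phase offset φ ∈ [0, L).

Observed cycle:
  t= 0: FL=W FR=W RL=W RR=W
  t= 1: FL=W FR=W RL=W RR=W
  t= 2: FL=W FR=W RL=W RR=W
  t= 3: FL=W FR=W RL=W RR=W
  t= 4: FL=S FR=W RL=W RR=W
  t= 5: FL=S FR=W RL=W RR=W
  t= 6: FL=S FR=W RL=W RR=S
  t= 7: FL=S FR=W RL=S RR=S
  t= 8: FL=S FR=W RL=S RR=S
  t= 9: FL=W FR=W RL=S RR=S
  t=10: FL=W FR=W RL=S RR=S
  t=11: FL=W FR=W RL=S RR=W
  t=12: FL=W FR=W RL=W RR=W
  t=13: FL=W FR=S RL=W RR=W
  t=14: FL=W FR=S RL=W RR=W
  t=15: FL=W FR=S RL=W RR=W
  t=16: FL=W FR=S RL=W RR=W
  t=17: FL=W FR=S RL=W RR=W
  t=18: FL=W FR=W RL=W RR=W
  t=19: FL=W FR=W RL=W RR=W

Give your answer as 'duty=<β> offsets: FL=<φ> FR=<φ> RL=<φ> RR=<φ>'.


duty=5 offsets: FL=16 FR=7 RL=13 RR=14

duty β = stance ticks per leg = 5
FL: stance ticks = 5; W→S at t=4 → φ=16
FR: stance ticks = 5; W→S at t=13 → φ=7
RL: stance ticks = 5; W→S at t=7 → φ=13
RR: stance ticks = 5; W→S at t=6 → φ=14


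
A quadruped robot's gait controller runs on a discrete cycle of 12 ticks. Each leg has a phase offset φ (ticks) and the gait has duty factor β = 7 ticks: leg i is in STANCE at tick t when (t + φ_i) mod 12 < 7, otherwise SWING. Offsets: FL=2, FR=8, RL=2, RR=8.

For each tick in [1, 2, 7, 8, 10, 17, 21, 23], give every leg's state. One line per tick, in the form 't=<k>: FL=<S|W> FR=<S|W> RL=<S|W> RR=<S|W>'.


t=1: phase=(3,9,3,9) vs β=7 → FL=S FR=W RL=S RR=W
t=2: phase=(4,10,4,10) vs β=7 → FL=S FR=W RL=S RR=W
t=7: phase=(9,3,9,3) vs β=7 → FL=W FR=S RL=W RR=S
t=8: phase=(10,4,10,4) vs β=7 → FL=W FR=S RL=W RR=S
t=10: phase=(0,6,0,6) vs β=7 → FL=S FR=S RL=S RR=S
t=17: phase=(7,1,7,1) vs β=7 → FL=W FR=S RL=W RR=S
t=21: phase=(11,5,11,5) vs β=7 → FL=W FR=S RL=W RR=S
t=23: phase=(1,7,1,7) vs β=7 → FL=S FR=W RL=S RR=W

t=1: FL=S FR=W RL=S RR=W
t=2: FL=S FR=W RL=S RR=W
t=7: FL=W FR=S RL=W RR=S
t=8: FL=W FR=S RL=W RR=S
t=10: FL=S FR=S RL=S RR=S
t=17: FL=W FR=S RL=W RR=S
t=21: FL=W FR=S RL=W RR=S
t=23: FL=S FR=W RL=S RR=W


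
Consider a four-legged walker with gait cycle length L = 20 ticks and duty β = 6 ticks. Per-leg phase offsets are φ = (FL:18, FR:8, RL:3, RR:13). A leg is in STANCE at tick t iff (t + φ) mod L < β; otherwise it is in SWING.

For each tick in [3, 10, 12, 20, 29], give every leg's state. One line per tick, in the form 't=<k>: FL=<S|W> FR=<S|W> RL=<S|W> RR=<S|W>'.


t=3: phase=(1,11,6,16) vs β=6 → FL=S FR=W RL=W RR=W
t=10: phase=(8,18,13,3) vs β=6 → FL=W FR=W RL=W RR=S
t=12: phase=(10,0,15,5) vs β=6 → FL=W FR=S RL=W RR=S
t=20: phase=(18,8,3,13) vs β=6 → FL=W FR=W RL=S RR=W
t=29: phase=(7,17,12,2) vs β=6 → FL=W FR=W RL=W RR=S

t=3: FL=S FR=W RL=W RR=W
t=10: FL=W FR=W RL=W RR=S
t=12: FL=W FR=S RL=W RR=S
t=20: FL=W FR=W RL=S RR=W
t=29: FL=W FR=W RL=W RR=S


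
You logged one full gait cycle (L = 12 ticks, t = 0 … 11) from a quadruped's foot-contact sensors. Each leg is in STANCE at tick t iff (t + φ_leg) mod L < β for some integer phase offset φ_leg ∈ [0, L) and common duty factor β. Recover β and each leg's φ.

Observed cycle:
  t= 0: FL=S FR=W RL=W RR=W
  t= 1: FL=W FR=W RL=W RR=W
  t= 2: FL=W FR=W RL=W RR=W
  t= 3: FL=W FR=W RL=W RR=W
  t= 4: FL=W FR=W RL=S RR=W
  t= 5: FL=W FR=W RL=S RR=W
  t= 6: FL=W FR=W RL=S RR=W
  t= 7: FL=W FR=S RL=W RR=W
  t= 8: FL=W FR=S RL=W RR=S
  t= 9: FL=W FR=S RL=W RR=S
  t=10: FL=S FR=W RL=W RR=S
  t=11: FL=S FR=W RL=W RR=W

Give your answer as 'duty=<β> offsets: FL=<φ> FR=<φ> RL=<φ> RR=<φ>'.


duty β = stance ticks per leg = 3
FL: stance ticks = 3; W→S at t=10 → φ=2
FR: stance ticks = 3; W→S at t=7 → φ=5
RL: stance ticks = 3; W→S at t=4 → φ=8
RR: stance ticks = 3; W→S at t=8 → φ=4

duty=3 offsets: FL=2 FR=5 RL=8 RR=4


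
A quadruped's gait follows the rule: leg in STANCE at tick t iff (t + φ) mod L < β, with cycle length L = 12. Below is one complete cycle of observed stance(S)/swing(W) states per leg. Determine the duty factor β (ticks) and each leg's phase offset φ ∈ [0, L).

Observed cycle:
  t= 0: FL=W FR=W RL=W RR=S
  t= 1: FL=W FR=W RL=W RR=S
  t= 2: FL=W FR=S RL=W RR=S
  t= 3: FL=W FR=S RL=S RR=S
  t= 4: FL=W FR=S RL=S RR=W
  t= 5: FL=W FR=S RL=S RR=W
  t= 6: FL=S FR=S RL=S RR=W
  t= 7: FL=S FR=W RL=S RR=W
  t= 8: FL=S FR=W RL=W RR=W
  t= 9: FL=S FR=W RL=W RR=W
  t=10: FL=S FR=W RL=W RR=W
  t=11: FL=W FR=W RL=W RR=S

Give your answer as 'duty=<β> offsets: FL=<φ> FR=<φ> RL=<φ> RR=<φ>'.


duty=5 offsets: FL=6 FR=10 RL=9 RR=1

duty β = stance ticks per leg = 5
FL: stance ticks = 5; W→S at t=6 → φ=6
FR: stance ticks = 5; W→S at t=2 → φ=10
RL: stance ticks = 5; W→S at t=3 → φ=9
RR: stance ticks = 5; W→S at t=11 → φ=1


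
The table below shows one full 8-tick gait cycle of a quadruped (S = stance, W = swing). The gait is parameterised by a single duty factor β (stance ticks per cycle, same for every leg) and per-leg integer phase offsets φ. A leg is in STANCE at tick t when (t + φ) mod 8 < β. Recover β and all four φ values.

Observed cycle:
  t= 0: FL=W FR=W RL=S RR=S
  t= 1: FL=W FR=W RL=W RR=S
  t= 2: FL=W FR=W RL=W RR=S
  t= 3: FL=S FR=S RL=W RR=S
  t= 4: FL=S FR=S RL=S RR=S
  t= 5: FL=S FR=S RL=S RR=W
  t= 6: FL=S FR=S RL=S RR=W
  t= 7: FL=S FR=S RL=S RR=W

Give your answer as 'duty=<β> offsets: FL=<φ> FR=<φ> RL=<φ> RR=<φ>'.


duty=5 offsets: FL=5 FR=5 RL=4 RR=0

duty β = stance ticks per leg = 5
FL: stance ticks = 5; W→S at t=3 → φ=5
FR: stance ticks = 5; W→S at t=3 → φ=5
RL: stance ticks = 5; W→S at t=4 → φ=4
RR: stance ticks = 5; W→S at t=0 → φ=0


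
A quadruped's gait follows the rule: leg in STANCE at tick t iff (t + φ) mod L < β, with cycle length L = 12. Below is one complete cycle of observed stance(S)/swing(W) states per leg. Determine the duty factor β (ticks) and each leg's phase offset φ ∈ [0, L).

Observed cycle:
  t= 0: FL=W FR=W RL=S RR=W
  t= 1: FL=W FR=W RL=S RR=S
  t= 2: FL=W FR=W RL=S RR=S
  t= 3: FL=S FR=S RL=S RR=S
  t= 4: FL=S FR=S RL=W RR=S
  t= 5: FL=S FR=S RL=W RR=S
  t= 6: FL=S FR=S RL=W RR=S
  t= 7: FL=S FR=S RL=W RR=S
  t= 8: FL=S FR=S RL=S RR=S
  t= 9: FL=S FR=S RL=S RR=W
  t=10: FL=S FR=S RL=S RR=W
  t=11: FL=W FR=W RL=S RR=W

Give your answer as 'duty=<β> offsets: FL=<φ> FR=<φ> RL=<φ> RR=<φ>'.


duty=8 offsets: FL=9 FR=9 RL=4 RR=11

duty β = stance ticks per leg = 8
FL: stance ticks = 8; W→S at t=3 → φ=9
FR: stance ticks = 8; W→S at t=3 → φ=9
RL: stance ticks = 8; W→S at t=8 → φ=4
RR: stance ticks = 8; W→S at t=1 → φ=11


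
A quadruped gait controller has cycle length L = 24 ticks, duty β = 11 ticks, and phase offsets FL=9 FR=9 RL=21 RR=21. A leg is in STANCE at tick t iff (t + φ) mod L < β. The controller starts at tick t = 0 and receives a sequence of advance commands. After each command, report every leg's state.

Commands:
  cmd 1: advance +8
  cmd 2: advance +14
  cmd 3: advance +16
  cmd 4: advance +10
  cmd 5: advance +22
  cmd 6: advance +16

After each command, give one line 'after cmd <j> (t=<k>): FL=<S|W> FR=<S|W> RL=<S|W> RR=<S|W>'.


start t=0: FL=S FR=S RL=W RR=W
cmd 1: advance +8 → t=8, phase=(17,17,5,5) → FL=W FR=W RL=S RR=S
cmd 2: advance +14 → t=22, phase=(7,7,19,19) → FL=S FR=S RL=W RR=W
cmd 3: advance +16 → t=38, phase=(23,23,11,11) → FL=W FR=W RL=W RR=W
cmd 4: advance +10 → t=48, phase=(9,9,21,21) → FL=S FR=S RL=W RR=W
cmd 5: advance +22 → t=70, phase=(7,7,19,19) → FL=S FR=S RL=W RR=W
cmd 6: advance +16 → t=86, phase=(23,23,11,11) → FL=W FR=W RL=W RR=W

after cmd 1 (t=8): FL=W FR=W RL=S RR=S
after cmd 2 (t=22): FL=S FR=S RL=W RR=W
after cmd 3 (t=38): FL=W FR=W RL=W RR=W
after cmd 4 (t=48): FL=S FR=S RL=W RR=W
after cmd 5 (t=70): FL=S FR=S RL=W RR=W
after cmd 6 (t=86): FL=W FR=W RL=W RR=W


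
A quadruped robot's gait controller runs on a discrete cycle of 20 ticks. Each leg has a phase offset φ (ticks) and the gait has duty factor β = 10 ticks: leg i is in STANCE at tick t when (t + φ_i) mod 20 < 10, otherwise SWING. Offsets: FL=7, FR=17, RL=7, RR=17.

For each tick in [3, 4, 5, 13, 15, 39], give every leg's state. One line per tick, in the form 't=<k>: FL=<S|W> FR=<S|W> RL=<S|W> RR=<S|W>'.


t=3: FL=W FR=S RL=W RR=S
t=4: FL=W FR=S RL=W RR=S
t=5: FL=W FR=S RL=W RR=S
t=13: FL=S FR=W RL=S RR=W
t=15: FL=S FR=W RL=S RR=W
t=39: FL=S FR=W RL=S RR=W

t=3: phase=(10,0,10,0) vs β=10 → FL=W FR=S RL=W RR=S
t=4: phase=(11,1,11,1) vs β=10 → FL=W FR=S RL=W RR=S
t=5: phase=(12,2,12,2) vs β=10 → FL=W FR=S RL=W RR=S
t=13: phase=(0,10,0,10) vs β=10 → FL=S FR=W RL=S RR=W
t=15: phase=(2,12,2,12) vs β=10 → FL=S FR=W RL=S RR=W
t=39: phase=(6,16,6,16) vs β=10 → FL=S FR=W RL=S RR=W


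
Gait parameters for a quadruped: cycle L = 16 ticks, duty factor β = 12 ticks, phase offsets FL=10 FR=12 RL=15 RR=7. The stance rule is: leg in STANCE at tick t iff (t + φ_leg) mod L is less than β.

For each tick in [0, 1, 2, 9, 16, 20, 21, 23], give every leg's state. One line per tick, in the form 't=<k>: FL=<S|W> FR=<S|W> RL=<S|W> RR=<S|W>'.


t=0: FL=S FR=W RL=W RR=S
t=1: FL=S FR=W RL=S RR=S
t=2: FL=W FR=W RL=S RR=S
t=9: FL=S FR=S RL=S RR=S
t=16: FL=S FR=W RL=W RR=S
t=20: FL=W FR=S RL=S RR=S
t=21: FL=W FR=S RL=S RR=W
t=23: FL=S FR=S RL=S RR=W

t=0: phase=(10,12,15,7) vs β=12 → FL=S FR=W RL=W RR=S
t=1: phase=(11,13,0,8) vs β=12 → FL=S FR=W RL=S RR=S
t=2: phase=(12,14,1,9) vs β=12 → FL=W FR=W RL=S RR=S
t=9: phase=(3,5,8,0) vs β=12 → FL=S FR=S RL=S RR=S
t=16: phase=(10,12,15,7) vs β=12 → FL=S FR=W RL=W RR=S
t=20: phase=(14,0,3,11) vs β=12 → FL=W FR=S RL=S RR=S
t=21: phase=(15,1,4,12) vs β=12 → FL=W FR=S RL=S RR=W
t=23: phase=(1,3,6,14) vs β=12 → FL=S FR=S RL=S RR=W
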